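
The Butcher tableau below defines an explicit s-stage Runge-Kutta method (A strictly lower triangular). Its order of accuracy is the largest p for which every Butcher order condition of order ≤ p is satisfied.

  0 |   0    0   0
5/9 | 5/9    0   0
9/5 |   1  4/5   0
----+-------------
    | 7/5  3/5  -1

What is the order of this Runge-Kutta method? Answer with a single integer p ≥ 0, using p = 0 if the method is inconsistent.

1

b = (7/5, 3/5, -1)
c = (0, 5/9, 9/5)
Ac = (0, 0, 4/9)
Σ b_i: 7/5·1 + 3/5·1 + (-1)·1 = 1 ✓
b·c: 3/5·5/9 + (-1)·9/5 = -22/15 ≠ 1/2 ⇒ order 1.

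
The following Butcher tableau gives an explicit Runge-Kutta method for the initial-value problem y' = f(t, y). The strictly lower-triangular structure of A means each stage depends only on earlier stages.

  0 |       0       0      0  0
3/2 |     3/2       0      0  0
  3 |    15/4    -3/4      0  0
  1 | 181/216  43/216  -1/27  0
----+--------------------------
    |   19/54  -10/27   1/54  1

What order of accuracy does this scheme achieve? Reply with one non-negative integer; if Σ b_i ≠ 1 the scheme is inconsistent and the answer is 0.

4

b = (19/54, -10/27, 1/54, 1)
c = (0, 3/2, 3, 1)
Ac = (0, 0, -9/8, 3/16)
Σ b_i: 19/54·1 + (-10/27)·1 + 1/54·1 + 1·1 = 1 ✓
b·c: (-10/27)·3/2 + 1/54·3 + 1·1 = 1/2 ✓
b·c²: (-10/27)·9/4 + 1/54·9 + 1·1 = 1/3 ✓
b·Ac: 1/54·(-9/8) + 1·3/16 = 1/6 ✓
b·c³: (-10/27)·27/8 + 1/54·27 + 1·1 = 1/4 ✓
b·(c∘Ac): 1/54·(-27/8) + 1·3/16 = 1/8 ✓
b·Ac²: 1/54·(-27/16) + 1·11/96 = 1/12 ✓
b·A²c: 1·1/24 = 1/24 ✓; 4 stages ⇒ order 4.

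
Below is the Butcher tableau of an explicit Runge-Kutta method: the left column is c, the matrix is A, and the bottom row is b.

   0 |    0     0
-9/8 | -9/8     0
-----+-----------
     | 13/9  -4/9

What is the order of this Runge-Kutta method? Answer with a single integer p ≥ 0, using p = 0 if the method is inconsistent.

2

b = (13/9, -4/9)
c = (0, -9/8)
Σ b_i: 13/9·1 + (-4/9)·1 = 1 ✓
b·c: (-4/9)·(-9/8) = 1/2 ✓; 2 stages ⇒ order 2.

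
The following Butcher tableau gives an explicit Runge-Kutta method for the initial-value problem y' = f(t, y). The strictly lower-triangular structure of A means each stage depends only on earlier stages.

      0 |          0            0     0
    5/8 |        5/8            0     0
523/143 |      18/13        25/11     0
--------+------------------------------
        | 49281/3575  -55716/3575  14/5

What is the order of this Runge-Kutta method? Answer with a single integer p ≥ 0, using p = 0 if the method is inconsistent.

b = (49281/3575, -55716/3575, 14/5)
c = (0, 5/8, 523/143)
Ac = (0, 0, 125/88)
Σ b_i: 49281/3575·1 + (-55716/3575)·1 + 14/5·1 = 1 ✓
b·c: (-55716/3575)·5/8 + 14/5·523/143 = 1/2 ✓
b·c²: (-55716/3575)·25/64 + 14/5·273529/20449 = 51311261/1635920 ≠ 1/3 ⇒ order 2.
b·Ac: 14/5·125/88 = 175/44 ≠ 1/6

2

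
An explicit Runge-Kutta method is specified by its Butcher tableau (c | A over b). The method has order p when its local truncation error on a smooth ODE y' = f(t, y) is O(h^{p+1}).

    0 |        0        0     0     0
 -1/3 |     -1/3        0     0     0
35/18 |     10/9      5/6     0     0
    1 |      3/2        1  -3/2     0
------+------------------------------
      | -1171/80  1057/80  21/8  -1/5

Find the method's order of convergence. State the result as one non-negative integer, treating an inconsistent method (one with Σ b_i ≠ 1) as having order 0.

2

b = (-1171/80, 1057/80, 21/8, -1/5)
c = (0, -1/3, 35/18, 1)
Ac = (0, 0, -5/18, -13/4)
Σ b_i: (-1171/80)·1 + 1057/80·1 + 21/8·1 + (-1/5)·1 = 1 ✓
b·c: 1057/80·(-1/3) + 21/8·35/18 + (-1/5)·1 = 1/2 ✓
b·c²: 1057/80·1/9 + 21/8·1225/324 + (-1/5)·1 = 48353/4320 ≠ 1/3 ⇒ order 2.
b·Ac: 21/8·(-5/18) + (-1/5)·(-13/4) = -19/240 ≠ 1/6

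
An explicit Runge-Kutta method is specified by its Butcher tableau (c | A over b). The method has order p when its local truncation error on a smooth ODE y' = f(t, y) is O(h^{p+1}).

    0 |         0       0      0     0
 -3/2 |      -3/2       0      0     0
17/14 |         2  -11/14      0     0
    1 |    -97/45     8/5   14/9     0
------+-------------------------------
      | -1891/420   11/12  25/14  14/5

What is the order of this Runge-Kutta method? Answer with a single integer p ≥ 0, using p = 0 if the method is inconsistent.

1

b = (-1891/420, 11/12, 25/14, 14/5)
c = (0, -3/2, 17/14, 1)
Ac = (0, 0, 33/28, -23/45)
Σ b_i: (-1891/420)·1 + 11/12·1 + 25/14·1 + 14/5·1 = 1 ✓
b·c: 11/12·(-3/2) + 25/14·17/14 + 14/5·1 = 7043/1960 ≠ 1/2 ⇒ order 1.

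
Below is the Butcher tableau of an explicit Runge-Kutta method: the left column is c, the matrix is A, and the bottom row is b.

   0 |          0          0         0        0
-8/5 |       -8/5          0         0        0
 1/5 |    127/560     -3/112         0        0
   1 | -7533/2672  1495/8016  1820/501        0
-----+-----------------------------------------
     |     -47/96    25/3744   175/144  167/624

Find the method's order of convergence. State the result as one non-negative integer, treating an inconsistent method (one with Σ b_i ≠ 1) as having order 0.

b = (-47/96, 25/3744, 175/144, 167/624)
c = (0, -8/5, 1/5, 1)
Ac = (0, 0, 3/70, 143/334)
Σ b_i: (-47/96)·1 + 25/3744·1 + 175/144·1 + 167/624·1 = 1 ✓
b·c: 25/3744·(-8/5) + 175/144·1/5 + 167/624·1 = 1/2 ✓
b·c²: 25/3744·64/25 + 175/144·1/25 + 167/624·1 = 1/3 ✓
b·Ac: 175/144·3/70 + 167/624·143/334 = 1/6 ✓
b·c³: 25/3744·(-512/125) + 175/144·1/125 + 167/624·1 = 1/4 ✓
b·(c∘Ac): 175/144·3/350 + 167/624·143/334 = 1/8 ✓
b·Ac²: 175/144·(-12/175) + 167/624·104/167 = 1/12 ✓
b·A²c: 167/624·26/167 = 1/24 ✓; 4 stages ⇒ order 4.

4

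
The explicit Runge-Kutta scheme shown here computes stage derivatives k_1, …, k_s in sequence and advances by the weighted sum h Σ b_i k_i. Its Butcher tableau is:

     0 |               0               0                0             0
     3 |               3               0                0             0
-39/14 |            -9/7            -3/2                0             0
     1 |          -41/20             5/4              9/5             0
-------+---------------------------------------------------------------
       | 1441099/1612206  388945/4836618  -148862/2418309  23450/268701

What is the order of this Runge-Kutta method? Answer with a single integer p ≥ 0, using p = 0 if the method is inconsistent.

3

b = (1441099/1612206, 388945/4836618, -148862/2418309, 23450/268701)
c = (0, 3, -39/14, 1)
Ac = (0, 0, -9/2, -177/140)
Σ b_i: 1441099/1612206·1 + 388945/4836618·1 + (-148862/2418309)·1 + 23450/268701·1 = 1 ✓
b·c: 388945/4836618·3 + (-148862/2418309)·(-39/14) + 23450/268701·1 = 1/2 ✓
b·c²: 388945/4836618·9 + (-148862/2418309)·1521/196 + 23450/268701·1 = 1/3 ✓
b·Ac: (-148862/2418309)·(-9/2) + 23450/268701·(-177/140) = 1/6 ✓
b·c³: 388945/4836618·27 + (-148862/2418309)·(-59319/2744) + 23450/268701·1 = 3857717/1074804 ≠ 1/4 ⇒ order 3.
b·(c∘Ac): (-148862/2418309)·351/28 + 23450/268701·(-177/140) = -78997/89567 ≠ 1/8
b·Ac²: (-148862/2418309)·(-27/2) + 23450/268701·12357/490 = 1900882/626969 ≠ 1/12
b·A²c: 23450/268701·(-81/10) = -63315/89567 ≠ 1/24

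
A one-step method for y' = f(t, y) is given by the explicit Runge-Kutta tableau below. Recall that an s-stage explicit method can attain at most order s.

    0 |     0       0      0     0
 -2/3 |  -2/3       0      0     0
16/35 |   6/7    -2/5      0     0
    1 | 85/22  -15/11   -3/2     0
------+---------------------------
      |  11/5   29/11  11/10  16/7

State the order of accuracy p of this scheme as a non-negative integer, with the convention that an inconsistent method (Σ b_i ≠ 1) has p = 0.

b = (11/5, 29/11, 11/10, 16/7)
c = (0, -2/3, 16/35, 1)
Ac = (0, 0, 4/15, 86/385)
Σ b_i: 11/5·1 + 29/11·1 + 11/10·1 + 16/7·1 = 6331/770 ≠ 1 ⇒ order 0.

0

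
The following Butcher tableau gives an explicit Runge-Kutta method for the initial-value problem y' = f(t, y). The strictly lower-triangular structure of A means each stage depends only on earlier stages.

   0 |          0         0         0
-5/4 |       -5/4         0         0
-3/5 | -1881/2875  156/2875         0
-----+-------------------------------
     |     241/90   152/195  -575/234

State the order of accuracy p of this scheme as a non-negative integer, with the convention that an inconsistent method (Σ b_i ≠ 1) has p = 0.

b = (241/90, 152/195, -575/234)
c = (0, -5/4, -3/5)
Ac = (0, 0, -39/575)
Σ b_i: 241/90·1 + 152/195·1 + (-575/234)·1 = 1 ✓
b·c: 152/195·(-5/4) + (-575/234)·(-3/5) = 1/2 ✓
b·c²: 152/195·25/16 + (-575/234)·9/25 = 1/3 ✓
b·Ac: (-575/234)·(-39/575) = 1/6 ✓; 3 stages ⇒ order 3.

3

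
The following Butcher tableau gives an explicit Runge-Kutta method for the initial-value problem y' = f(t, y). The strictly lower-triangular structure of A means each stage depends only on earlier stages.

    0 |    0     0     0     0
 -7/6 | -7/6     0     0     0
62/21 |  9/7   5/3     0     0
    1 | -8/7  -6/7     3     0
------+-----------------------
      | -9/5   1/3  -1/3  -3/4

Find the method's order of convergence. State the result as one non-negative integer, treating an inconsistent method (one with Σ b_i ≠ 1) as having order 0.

b = (-9/5, 1/3, -1/3, -3/4)
c = (0, -7/6, 62/21, 1)
Ac = (0, 0, -35/18, 69/7)
Σ b_i: (-9/5)·1 + 1/3·1 + (-1/3)·1 + (-3/4)·1 = -51/20 ≠ 1 ⇒ order 0.

0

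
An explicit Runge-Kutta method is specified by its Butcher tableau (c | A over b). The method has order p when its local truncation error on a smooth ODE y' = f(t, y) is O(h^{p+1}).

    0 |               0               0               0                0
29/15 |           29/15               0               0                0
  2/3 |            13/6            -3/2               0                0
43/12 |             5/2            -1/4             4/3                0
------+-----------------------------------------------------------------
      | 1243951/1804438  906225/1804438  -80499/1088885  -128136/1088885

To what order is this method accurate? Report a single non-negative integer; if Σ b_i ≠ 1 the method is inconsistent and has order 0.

3

b = (1243951/1804438, 906225/1804438, -80499/1088885, -128136/1088885)
c = (0, 29/15, 2/3, 43/12)
Ac = (0, 0, -29/10, 73/180)
Σ b_i: 1243951/1804438·1 + 906225/1804438·1 + (-80499/1088885)·1 + (-128136/1088885)·1 = 1 ✓
b·c: 906225/1804438·29/15 + (-80499/1088885)·2/3 + (-128136/1088885)·43/12 = 1/2 ✓
b·c²: 906225/1804438·841/225 + (-80499/1088885)·4/9 + (-128136/1088885)·1849/144 = 1/3 ✓
b·Ac: (-80499/1088885)·(-29/10) + (-128136/1088885)·73/180 = 1/6 ✓
b·c³: 906225/1804438·24389/3375 + (-80499/1088885)·8/27 + (-128136/1088885)·79507/1728 = -20239243/11199960 ≠ 1/4 ⇒ order 3.
b·(c∘Ac): (-80499/1088885)·(-29/15) + (-128136/1088885)·3139/2160 = -78637/2799990 ≠ 1/8
b·Ac²: (-80499/1088885)·(-841/150) + (-128136/1088885)·(-923/2700) = 44562113/97999650 ≠ 1/12
b·A²c: (-128136/1088885)·(-58/15) = 2477296/5444425 ≠ 1/24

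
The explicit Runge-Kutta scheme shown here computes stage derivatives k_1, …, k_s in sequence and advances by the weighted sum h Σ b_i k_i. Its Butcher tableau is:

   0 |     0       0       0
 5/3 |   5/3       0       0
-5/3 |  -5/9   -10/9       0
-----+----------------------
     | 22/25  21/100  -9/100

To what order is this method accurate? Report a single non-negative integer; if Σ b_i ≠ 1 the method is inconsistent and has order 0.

b = (22/25, 21/100, -9/100)
c = (0, 5/3, -5/3)
Ac = (0, 0, -50/27)
Σ b_i: 22/25·1 + 21/100·1 + (-9/100)·1 = 1 ✓
b·c: 21/100·5/3 + (-9/100)·(-5/3) = 1/2 ✓
b·c²: 21/100·25/9 + (-9/100)·25/9 = 1/3 ✓
b·Ac: (-9/100)·(-50/27) = 1/6 ✓; 3 stages ⇒ order 3.

3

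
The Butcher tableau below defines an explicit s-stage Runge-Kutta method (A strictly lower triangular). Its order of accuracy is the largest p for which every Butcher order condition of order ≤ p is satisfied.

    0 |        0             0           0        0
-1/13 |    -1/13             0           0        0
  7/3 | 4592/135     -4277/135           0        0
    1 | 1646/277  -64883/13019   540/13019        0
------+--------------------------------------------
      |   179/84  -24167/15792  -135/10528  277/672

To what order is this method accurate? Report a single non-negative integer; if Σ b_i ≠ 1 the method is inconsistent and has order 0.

b = (179/84, -24167/15792, -135/10528, 277/672)
c = (0, -1/13, 7/3, 1)
Ac = (0, 0, 329/135, 133/277)
Σ b_i: 179/84·1 + (-24167/15792)·1 + (-135/10528)·1 + 277/672·1 = 1 ✓
b·c: (-24167/15792)·(-1/13) + (-135/10528)·7/3 + 277/672·1 = 1/2 ✓
b·c²: (-24167/15792)·1/169 + (-135/10528)·49/9 + 277/672·1 = 1/3 ✓
b·Ac: (-135/10528)·329/135 + 277/672·133/277 = 1/6 ✓
b·c³: (-24167/15792)·(-1/2197) + (-135/10528)·343/27 + 277/672·1 = 1/4 ✓
b·(c∘Ac): (-135/10528)·2303/405 + 277/672·133/277 = 1/8 ✓
b·Ac²: (-135/10528)·(-329/1755) + 277/672·707/3601 = 1/12 ✓
b·A²c: 277/672·28/277 = 1/24 ✓; 4 stages ⇒ order 4.

4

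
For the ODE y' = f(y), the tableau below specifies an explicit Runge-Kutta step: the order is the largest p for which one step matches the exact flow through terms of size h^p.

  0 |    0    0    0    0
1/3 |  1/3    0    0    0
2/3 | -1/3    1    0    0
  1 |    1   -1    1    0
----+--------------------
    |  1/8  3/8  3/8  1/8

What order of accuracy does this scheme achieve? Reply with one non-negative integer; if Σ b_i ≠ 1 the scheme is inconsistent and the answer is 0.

b = (1/8, 3/8, 3/8, 1/8)
c = (0, 1/3, 2/3, 1)
Ac = (0, 0, 1/3, 1/3)
Σ b_i: 1/8·1 + 3/8·1 + 3/8·1 + 1/8·1 = 1 ✓
b·c: 3/8·1/3 + 3/8·2/3 + 1/8·1 = 1/2 ✓
b·c²: 3/8·1/9 + 3/8·4/9 + 1/8·1 = 1/3 ✓
b·Ac: 3/8·1/3 + 1/8·1/3 = 1/6 ✓
b·c³: 3/8·1/27 + 3/8·8/27 + 1/8·1 = 1/4 ✓
b·(c∘Ac): 3/8·2/9 + 1/8·1/3 = 1/8 ✓
b·Ac²: 3/8·1/9 + 1/8·1/3 = 1/12 ✓
b·A²c: 1/8·1/3 = 1/24 ✓; 4 stages ⇒ order 4.

4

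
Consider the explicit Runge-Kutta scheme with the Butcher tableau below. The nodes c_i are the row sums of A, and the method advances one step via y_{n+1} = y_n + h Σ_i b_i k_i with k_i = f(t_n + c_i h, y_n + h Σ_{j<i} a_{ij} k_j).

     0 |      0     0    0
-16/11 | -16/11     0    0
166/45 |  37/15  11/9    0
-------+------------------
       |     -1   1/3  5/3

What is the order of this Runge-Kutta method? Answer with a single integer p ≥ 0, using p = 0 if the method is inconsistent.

1

b = (-1, 1/3, 5/3)
c = (0, -16/11, 166/45)
Ac = (0, 0, -16/9)
Σ b_i: (-1)·1 + 1/3·1 + 5/3·1 = 1 ✓
b·c: 1/3·(-16/11) + 5/3·166/45 = 1682/297 ≠ 1/2 ⇒ order 1.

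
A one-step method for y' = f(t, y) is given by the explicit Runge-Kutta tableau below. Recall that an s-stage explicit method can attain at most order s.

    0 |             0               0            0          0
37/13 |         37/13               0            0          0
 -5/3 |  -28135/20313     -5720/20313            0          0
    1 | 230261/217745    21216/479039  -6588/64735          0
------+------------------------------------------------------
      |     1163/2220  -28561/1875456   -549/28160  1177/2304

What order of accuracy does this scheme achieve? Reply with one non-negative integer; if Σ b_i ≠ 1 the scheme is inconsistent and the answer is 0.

b = (1163/2220, -28561/1875456, -549/28160, 1177/2304)
c = (0, 37/13, -5/3, 1)
Ac = (0, 0, -440/549, 348/1177)
Σ b_i: 1163/2220·1 + (-28561/1875456)·1 + (-549/28160)·1 + 1177/2304·1 = 1 ✓
b·c: (-28561/1875456)·37/13 + (-549/28160)·(-5/3) + 1177/2304·1 = 1/2 ✓
b·c²: (-28561/1875456)·1369/169 + (-549/28160)·25/9 + 1177/2304·1 = 1/3 ✓
b·Ac: (-549/28160)·(-440/549) + 1177/2304·348/1177 = 1/6 ✓
b·c³: (-28561/1875456)·50653/2197 + (-549/28160)·(-125/27) + 1177/2304·1 = 1/4 ✓
b·(c∘Ac): (-549/28160)·2200/1647 + 1177/2304·348/1177 = 1/8 ✓
b·Ac²: (-549/28160)·(-16280/7137) + 1177/2304·1164/15301 = 1/12 ✓
b·A²c: 1177/2304·96/1177 = 1/24 ✓; 4 stages ⇒ order 4.

4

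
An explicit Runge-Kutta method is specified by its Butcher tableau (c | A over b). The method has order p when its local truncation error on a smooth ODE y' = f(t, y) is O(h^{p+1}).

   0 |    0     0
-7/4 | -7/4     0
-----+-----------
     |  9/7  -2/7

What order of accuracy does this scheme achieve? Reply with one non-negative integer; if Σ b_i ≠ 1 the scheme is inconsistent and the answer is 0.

2

b = (9/7, -2/7)
c = (0, -7/4)
Σ b_i: 9/7·1 + (-2/7)·1 = 1 ✓
b·c: (-2/7)·(-7/4) = 1/2 ✓; 2 stages ⇒ order 2.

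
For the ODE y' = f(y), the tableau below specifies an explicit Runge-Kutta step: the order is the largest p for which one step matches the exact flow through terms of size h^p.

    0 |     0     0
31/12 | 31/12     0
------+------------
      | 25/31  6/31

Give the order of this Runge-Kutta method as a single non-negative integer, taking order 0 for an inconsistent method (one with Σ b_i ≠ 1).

b = (25/31, 6/31)
c = (0, 31/12)
Σ b_i: 25/31·1 + 6/31·1 = 1 ✓
b·c: 6/31·31/12 = 1/2 ✓; 2 stages ⇒ order 2.

2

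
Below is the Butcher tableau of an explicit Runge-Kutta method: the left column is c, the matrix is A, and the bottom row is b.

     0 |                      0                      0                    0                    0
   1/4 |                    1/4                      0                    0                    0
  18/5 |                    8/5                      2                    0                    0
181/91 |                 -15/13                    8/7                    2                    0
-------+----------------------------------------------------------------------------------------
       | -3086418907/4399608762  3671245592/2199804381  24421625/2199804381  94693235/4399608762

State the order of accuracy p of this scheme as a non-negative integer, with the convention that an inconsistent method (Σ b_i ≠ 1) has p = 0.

3

b = (-3086418907/4399608762, 3671245592/2199804381, 24421625/2199804381, 94693235/4399608762)
c = (0, 1/4, 18/5, 181/91)
Ac = (0, 0, 1/2, 262/35)
Σ b_i: (-3086418907/4399608762)·1 + 3671245592/2199804381·1 + 24421625/2199804381·1 + 94693235/4399608762·1 = 1 ✓
b·c: 3671245592/2199804381·1/4 + 24421625/2199804381·18/5 + 94693235/4399608762·181/91 = 1/2 ✓
b·c²: 3671245592/2199804381·1/16 + 24421625/2199804381·324/25 + 94693235/4399608762·32761/8281 = 1/3 ✓
b·Ac: 24421625/2199804381·1/2 + 94693235/4399608762·262/35 = 1/6 ✓
b·c³: 3671245592/2199804381·1/64 + 24421625/2199804381·5832/125 + 94693235/4399608762·5929741/753571 = 380827045519/533819196456 ≠ 1/4 ⇒ order 3.
b·(c∘Ac): 24421625/2199804381·9/5 + 94693235/4399608762·47422/3185 = 748910666/2199804381 ≠ 1/8
b·Ac²: 24421625/2199804381·1/8 + 94693235/4399608762·9097/350 = 16448785733/29330725080 ≠ 1/12
b·A²c: 94693235/4399608762·1 = 94693235/4399608762 ≠ 1/24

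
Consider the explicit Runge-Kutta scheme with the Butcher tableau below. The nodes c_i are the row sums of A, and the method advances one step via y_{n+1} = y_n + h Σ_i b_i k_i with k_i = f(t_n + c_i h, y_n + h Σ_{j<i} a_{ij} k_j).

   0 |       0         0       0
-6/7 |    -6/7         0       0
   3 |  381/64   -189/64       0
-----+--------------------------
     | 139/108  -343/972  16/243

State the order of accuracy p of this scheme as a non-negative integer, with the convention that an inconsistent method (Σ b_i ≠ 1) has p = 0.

3

b = (139/108, -343/972, 16/243)
c = (0, -6/7, 3)
Ac = (0, 0, 81/32)
Σ b_i: 139/108·1 + (-343/972)·1 + 16/243·1 = 1 ✓
b·c: (-343/972)·(-6/7) + 16/243·3 = 1/2 ✓
b·c²: (-343/972)·36/49 + 16/243·9 = 1/3 ✓
b·Ac: 16/243·81/32 = 1/6 ✓; 3 stages ⇒ order 3.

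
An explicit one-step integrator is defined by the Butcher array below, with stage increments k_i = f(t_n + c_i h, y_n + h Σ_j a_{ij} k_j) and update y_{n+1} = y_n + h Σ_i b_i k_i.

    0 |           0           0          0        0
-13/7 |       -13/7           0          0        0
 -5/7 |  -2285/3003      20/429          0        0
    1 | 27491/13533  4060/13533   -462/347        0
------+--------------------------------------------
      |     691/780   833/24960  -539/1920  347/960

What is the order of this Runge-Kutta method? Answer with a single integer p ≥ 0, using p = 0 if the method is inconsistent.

4

b = (691/780, 833/24960, -539/1920, 347/960)
c = (0, -13/7, -5/7, 1)
Ac = (0, 0, -20/231, 410/1041)
Σ b_i: 691/780·1 + 833/24960·1 + (-539/1920)·1 + 347/960·1 = 1 ✓
b·c: 833/24960·(-13/7) + (-539/1920)·(-5/7) + 347/960·1 = 1/2 ✓
b·c²: 833/24960·169/49 + (-539/1920)·25/49 + 347/960·1 = 1/3 ✓
b·Ac: (-539/1920)·(-20/231) + 347/960·410/1041 = 1/6 ✓
b·c³: 833/24960·(-2197/343) + (-539/1920)·(-125/343) + 347/960·1 = 1/4 ✓
b·(c∘Ac): (-539/1920)·100/1617 + 347/960·410/1041 = 1/8 ✓
b·Ac²: (-539/1920)·260/1617 + 347/960·370/1041 = 1/12 ✓
b·A²c: 347/960·40/347 = 1/24 ✓; 4 stages ⇒ order 4.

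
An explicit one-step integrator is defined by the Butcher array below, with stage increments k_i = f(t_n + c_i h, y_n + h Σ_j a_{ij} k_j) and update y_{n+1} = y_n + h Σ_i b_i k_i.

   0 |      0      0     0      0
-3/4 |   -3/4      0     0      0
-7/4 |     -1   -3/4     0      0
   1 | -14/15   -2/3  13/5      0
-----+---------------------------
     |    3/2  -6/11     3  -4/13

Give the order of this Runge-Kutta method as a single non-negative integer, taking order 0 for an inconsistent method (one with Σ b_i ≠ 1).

b = (3/2, -6/11, 3, -4/13)
c = (0, -3/4, -7/4, 1)
Ac = (0, 0, 9/16, -81/20)
Σ b_i: 3/2·1 + (-6/11)·1 + 3·1 + (-4/13)·1 = 1043/286 ≠ 1 ⇒ order 0.

0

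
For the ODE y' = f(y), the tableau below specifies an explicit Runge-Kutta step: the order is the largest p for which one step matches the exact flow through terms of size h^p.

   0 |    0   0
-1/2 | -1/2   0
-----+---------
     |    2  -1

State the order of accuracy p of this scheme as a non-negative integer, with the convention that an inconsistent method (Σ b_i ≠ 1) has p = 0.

b = (2, -1)
c = (0, -1/2)
Σ b_i: 2·1 + (-1)·1 = 1 ✓
b·c: (-1)·(-1/2) = 1/2 ✓; 2 stages ⇒ order 2.

2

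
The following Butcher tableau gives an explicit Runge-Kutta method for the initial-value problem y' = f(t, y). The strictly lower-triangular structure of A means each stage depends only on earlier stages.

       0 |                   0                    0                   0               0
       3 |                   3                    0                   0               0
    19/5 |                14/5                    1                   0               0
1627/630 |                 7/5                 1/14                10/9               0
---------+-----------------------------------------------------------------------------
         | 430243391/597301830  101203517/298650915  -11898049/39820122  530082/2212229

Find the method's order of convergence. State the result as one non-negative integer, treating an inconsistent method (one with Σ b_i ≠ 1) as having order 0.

b = (430243391/597301830, 101203517/298650915, -11898049/39820122, 530082/2212229)
c = (0, 3, 19/5, 1627/630)
Ac = (0, 0, 3, 559/126)
Σ b_i: 430243391/597301830·1 + 101203517/298650915·1 + (-11898049/39820122)·1 + 530082/2212229·1 = 1 ✓
b·c: 101203517/298650915·3 + (-11898049/39820122)·19/5 + 530082/2212229·1627/630 = 1/2 ✓
b·c²: 101203517/298650915·9 + (-11898049/39820122)·361/25 + 530082/2212229·2647129/396900 = 1/3 ✓
b·Ac: (-11898049/39820122)·3 + 530082/2212229·559/126 = 1/6 ✓
b·c³: 101203517/298650915·27 + (-11898049/39820122)·6859/125 + 530082/2212229·4306878883/250047000 = -1956024856883/627166921500 ≠ 1/4 ⇒ order 3.
b·(c∘Ac): (-11898049/39820122)·57/5 + 530082/2212229·909493/79380 = -13158350/19910061 ≠ 1/8
b·Ac²: (-11898049/39820122)·9 + 530082/2212229·10513/630 = 28966137/22122290 ≠ 1/12
b·A²c: 530082/2212229·10/3 = 1766940/2212229 ≠ 1/24

3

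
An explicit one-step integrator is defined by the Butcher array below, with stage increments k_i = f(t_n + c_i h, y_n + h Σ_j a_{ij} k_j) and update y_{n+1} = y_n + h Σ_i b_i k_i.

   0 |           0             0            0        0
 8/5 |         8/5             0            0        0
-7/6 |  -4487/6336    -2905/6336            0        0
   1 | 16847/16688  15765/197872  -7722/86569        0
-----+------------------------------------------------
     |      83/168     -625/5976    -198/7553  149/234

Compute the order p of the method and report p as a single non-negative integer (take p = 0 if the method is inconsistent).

b = (83/168, -625/5976, -198/7553, 149/234)
c = (0, 8/5, -7/6, 1)
Ac = (0, 0, -581/792, 69/298)
Σ b_i: 83/168·1 + (-625/5976)·1 + (-198/7553)·1 + 149/234·1 = 1 ✓
b·c: (-625/5976)·8/5 + (-198/7553)·(-7/6) + 149/234·1 = 1/2 ✓
b·c²: (-625/5976)·64/25 + (-198/7553)·49/36 + 149/234·1 = 1/3 ✓
b·Ac: (-198/7553)·(-581/792) + 149/234·69/298 = 1/6 ✓
b·c³: (-625/5976)·512/125 + (-198/7553)·(-343/216) + 149/234·1 = 1/4 ✓
b·(c∘Ac): (-198/7553)·4067/4752 + 149/234·69/298 = 1/8 ✓
b·Ac²: (-198/7553)·(-581/495) + 149/234·123/1490 = 1/12 ✓
b·A²c: 149/234·39/596 = 1/24 ✓; 4 stages ⇒ order 4.

4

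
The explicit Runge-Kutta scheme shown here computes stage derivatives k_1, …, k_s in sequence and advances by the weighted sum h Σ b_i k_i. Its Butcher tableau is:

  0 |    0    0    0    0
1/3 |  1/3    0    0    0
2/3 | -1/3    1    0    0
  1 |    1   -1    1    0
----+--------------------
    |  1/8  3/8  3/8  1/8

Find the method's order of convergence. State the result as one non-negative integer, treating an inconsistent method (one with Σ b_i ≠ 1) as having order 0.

4

b = (1/8, 3/8, 3/8, 1/8)
c = (0, 1/3, 2/3, 1)
Ac = (0, 0, 1/3, 1/3)
Σ b_i: 1/8·1 + 3/8·1 + 3/8·1 + 1/8·1 = 1 ✓
b·c: 3/8·1/3 + 3/8·2/3 + 1/8·1 = 1/2 ✓
b·c²: 3/8·1/9 + 3/8·4/9 + 1/8·1 = 1/3 ✓
b·Ac: 3/8·1/3 + 1/8·1/3 = 1/6 ✓
b·c³: 3/8·1/27 + 3/8·8/27 + 1/8·1 = 1/4 ✓
b·(c∘Ac): 3/8·2/9 + 1/8·1/3 = 1/8 ✓
b·Ac²: 3/8·1/9 + 1/8·1/3 = 1/12 ✓
b·A²c: 1/8·1/3 = 1/24 ✓; 4 stages ⇒ order 4.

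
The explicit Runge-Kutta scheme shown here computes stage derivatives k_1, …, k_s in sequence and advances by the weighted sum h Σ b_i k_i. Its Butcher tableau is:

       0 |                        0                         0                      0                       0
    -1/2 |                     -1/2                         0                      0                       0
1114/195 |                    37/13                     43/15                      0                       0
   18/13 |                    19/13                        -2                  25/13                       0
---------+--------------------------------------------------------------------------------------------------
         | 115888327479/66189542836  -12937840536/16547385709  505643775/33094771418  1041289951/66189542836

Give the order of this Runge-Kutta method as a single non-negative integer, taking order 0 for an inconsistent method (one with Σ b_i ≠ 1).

b = (115888327479/66189542836, -12937840536/16547385709, 505643775/33094771418, 1041289951/66189542836)
c = (0, -1/2, 1114/195, 18/13)
Ac = (0, 0, -43/30, 6077/507)
Σ b_i: 115888327479/66189542836·1 + (-12937840536/16547385709)·1 + 505643775/33094771418·1 + 1041289951/66189542836·1 = 1 ✓
b·c: (-12937840536/16547385709)·(-1/2) + 505643775/33094771418·1114/195 + 1041289951/66189542836·18/13 = 1/2 ✓
b·c²: (-12937840536/16547385709)·1/4 + 505643775/33094771418·1240996/38025 + 1041289951/66189542836·324/169 = 1/3 ✓
b·Ac: 505643775/33094771418·(-43/30) + 1041289951/66189542836·6077/507 = 1/6 ✓
b·c³: (-12937840536/16547385709)·(-1/8) + 505643775/33094771418·1382469544/7414875 + 1041289951/66189542836·5832/2197 = 28925762985781/9680220639765 ≠ 1/4 ⇒ order 3.
b·(c∘Ac): 505643775/33094771418·(-23951/2925) + 1041289951/66189542836·36462/2197 = 87757058440/645348042651 ≠ 1/8
b·Ac²: 505643775/33094771418·43/60 + 1041289951/66189542836·2462219/39546 = 3835125896009/3872088255906 ≠ 1/12
b·A²c: 1041289951/66189542836·(-215/78) = -17221333805/397137257016 ≠ 1/24

3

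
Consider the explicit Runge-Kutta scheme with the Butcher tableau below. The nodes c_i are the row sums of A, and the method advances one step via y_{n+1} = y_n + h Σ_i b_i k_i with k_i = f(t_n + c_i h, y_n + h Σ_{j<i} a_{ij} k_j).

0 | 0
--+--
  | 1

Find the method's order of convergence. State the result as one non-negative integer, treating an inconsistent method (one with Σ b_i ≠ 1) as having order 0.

b = (1)
c = (0)
Σ b_i: 1·1 = 1 ✓; 1 stage ⇒ order 1.

1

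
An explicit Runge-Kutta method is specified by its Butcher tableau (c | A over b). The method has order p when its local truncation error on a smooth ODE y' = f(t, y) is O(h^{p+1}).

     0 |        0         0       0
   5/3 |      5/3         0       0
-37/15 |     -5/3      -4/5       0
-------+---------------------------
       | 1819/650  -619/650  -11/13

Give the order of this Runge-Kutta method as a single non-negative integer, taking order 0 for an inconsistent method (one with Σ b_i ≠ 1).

b = (1819/650, -619/650, -11/13)
c = (0, 5/3, -37/15)
Ac = (0, 0, -4/3)
Σ b_i: 1819/650·1 + (-619/650)·1 + (-11/13)·1 = 1 ✓
b·c: (-619/650)·5/3 + (-11/13)·(-37/15) = 1/2 ✓
b·c²: (-619/650)·25/9 + (-11/13)·1369/225 = -45593/5850 ≠ 1/3 ⇒ order 2.
b·Ac: (-11/13)·(-4/3) = 44/39 ≠ 1/6

2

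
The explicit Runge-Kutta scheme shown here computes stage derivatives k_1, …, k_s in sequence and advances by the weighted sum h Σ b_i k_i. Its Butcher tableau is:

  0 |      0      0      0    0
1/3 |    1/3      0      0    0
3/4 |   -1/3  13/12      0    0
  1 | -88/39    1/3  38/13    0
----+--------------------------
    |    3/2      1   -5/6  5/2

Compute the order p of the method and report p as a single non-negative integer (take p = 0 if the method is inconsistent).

0

b = (3/2, 1, -5/6, 5/2)
c = (0, 1/3, 3/4, 1)
Ac = (0, 0, 13/36, 539/234)
Σ b_i: 3/2·1 + 1·1 + (-5/6)·1 + 5/2·1 = 25/6 ≠ 1 ⇒ order 0.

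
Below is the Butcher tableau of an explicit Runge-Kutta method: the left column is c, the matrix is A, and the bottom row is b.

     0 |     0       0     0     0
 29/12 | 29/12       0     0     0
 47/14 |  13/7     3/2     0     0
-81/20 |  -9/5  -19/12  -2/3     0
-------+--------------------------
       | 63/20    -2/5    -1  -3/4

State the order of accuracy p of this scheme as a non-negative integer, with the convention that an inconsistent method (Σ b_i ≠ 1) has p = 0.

1

b = (63/20, -2/5, -1, -3/4)
c = (0, 29/12, 47/14, -81/20)
Ac = (0, 0, 29/8, -6113/1008)
Σ b_i: 63/20·1 + (-2/5)·1 + (-1)·1 + (-3/4)·1 = 1 ✓
b·c: (-2/5)·29/12 + (-1)·47/14 + (-3/4)·(-81/20) = -2161/1680 ≠ 1/2 ⇒ order 1.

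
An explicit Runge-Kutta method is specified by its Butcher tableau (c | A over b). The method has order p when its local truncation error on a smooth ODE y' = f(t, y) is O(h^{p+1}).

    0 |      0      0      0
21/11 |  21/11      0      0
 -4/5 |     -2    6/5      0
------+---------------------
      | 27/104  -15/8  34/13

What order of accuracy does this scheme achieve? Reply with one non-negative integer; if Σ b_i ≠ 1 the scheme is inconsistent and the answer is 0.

1

b = (27/104, -15/8, 34/13)
c = (0, 21/11, -4/5)
Ac = (0, 0, 126/55)
Σ b_i: 27/104·1 + (-15/8)·1 + 34/13·1 = 1 ✓
b·c: (-15/8)·21/11 + 34/13·(-4/5) = -32443/5720 ≠ 1/2 ⇒ order 1.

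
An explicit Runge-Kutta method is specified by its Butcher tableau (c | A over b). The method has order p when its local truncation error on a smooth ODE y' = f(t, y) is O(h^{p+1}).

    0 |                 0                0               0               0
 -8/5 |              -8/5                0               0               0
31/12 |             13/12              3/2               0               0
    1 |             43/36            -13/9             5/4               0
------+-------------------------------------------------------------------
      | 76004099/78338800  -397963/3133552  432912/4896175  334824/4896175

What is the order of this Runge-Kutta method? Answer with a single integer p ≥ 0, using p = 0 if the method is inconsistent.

3

b = (76004099/78338800, -397963/3133552, 432912/4896175, 334824/4896175)
c = (0, -8/5, 31/12, 1)
Ac = (0, 0, -12/5, 3989/720)
Σ b_i: 76004099/78338800·1 + (-397963/3133552)·1 + 432912/4896175·1 + 334824/4896175·1 = 1 ✓
b·c: (-397963/3133552)·(-8/5) + 432912/4896175·31/12 + 334824/4896175·1 = 1/2 ✓
b·c²: (-397963/3133552)·64/25 + 432912/4896175·961/144 + 334824/4896175·1 = 1/3 ✓
b·Ac: 432912/4896175·(-12/5) + 334824/4896175·3989/720 = 1/6 ✓
b·c³: (-397963/3133552)·(-512/125) + 432912/4896175·29791/1728 + 334824/4896175·1 = 1862146841/881311500 ≠ 1/4 ⇒ order 3.
b·(c∘Ac): 432912/4896175·(-31/5) + 334824/4896175·3989/720 = -24871093/146885250 ≠ 1/8
b·Ac²: 432912/4896175·96/25 + 334824/4896175·66877/14400 = 77217211/117508200 ≠ 1/12
b·A²c: 334824/4896175·(-3) = -1004472/4896175 ≠ 1/24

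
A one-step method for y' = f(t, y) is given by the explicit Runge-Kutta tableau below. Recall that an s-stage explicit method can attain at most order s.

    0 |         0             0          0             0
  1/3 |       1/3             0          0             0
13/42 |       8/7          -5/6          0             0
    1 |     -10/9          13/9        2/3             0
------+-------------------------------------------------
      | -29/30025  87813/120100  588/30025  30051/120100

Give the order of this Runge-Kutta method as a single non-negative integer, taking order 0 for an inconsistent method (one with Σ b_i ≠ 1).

3

b = (-29/30025, 87813/120100, 588/30025, 30051/120100)
c = (0, 1/3, 13/42, 1)
Ac = (0, 0, -5/18, 130/189)
Σ b_i: (-29/30025)·1 + 87813/120100·1 + 588/30025·1 + 30051/120100·1 = 1 ✓
b·c: 87813/120100·1/3 + 588/30025·13/42 + 30051/120100·1 = 1/2 ✓
b·c²: 87813/120100·1/9 + 588/30025·169/1764 + 30051/120100·1 = 1/3 ✓
b·Ac: 588/30025·(-5/18) + 30051/120100·130/189 = 1/6 ✓
b·c³: 87813/120100·1/27 + 588/30025·2197/74088 + 30051/120100·1 = 525626/1891575 ≠ 1/4 ⇒ order 3.
b·(c∘Ac): 588/30025·(-65/756) + 30051/120100·130/189 = 18421/108090 ≠ 1/8
b·Ac²: 588/30025·(-5/54) + 30051/120100·1781/7938 = 822097/15132600 ≠ 1/12
b·A²c: 30051/120100·(-5/27) = -1113/24020 ≠ 1/24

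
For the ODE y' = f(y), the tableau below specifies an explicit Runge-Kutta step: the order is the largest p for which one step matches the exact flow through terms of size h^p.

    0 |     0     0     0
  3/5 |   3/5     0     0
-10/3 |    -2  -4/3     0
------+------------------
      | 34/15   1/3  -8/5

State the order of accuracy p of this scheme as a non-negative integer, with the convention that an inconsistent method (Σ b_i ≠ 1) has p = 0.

b = (34/15, 1/3, -8/5)
c = (0, 3/5, -10/3)
Ac = (0, 0, -4/5)
Σ b_i: 34/15·1 + 1/3·1 + (-8/5)·1 = 1 ✓
b·c: 1/3·3/5 + (-8/5)·(-10/3) = 83/15 ≠ 1/2 ⇒ order 1.

1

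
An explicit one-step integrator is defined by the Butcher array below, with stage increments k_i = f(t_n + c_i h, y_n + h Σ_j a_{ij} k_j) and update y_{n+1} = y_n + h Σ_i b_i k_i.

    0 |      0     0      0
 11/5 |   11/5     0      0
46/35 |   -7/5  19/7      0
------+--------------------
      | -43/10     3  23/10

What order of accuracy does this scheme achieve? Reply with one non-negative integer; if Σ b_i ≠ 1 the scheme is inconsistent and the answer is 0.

1

b = (-43/10, 3, 23/10)
c = (0, 11/5, 46/35)
Ac = (0, 0, 209/35)
Σ b_i: (-43/10)·1 + 3·1 + 23/10·1 = 1 ✓
b·c: 3·11/5 + 23/10·46/35 = 1684/175 ≠ 1/2 ⇒ order 1.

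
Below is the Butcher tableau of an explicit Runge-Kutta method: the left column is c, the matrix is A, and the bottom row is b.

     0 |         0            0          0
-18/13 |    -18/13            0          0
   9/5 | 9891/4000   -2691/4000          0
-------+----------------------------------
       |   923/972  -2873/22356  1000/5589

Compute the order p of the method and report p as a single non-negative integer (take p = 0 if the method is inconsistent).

3

b = (923/972, -2873/22356, 1000/5589)
c = (0, -18/13, 9/5)
Ac = (0, 0, 1863/2000)
Σ b_i: 923/972·1 + (-2873/22356)·1 + 1000/5589·1 = 1 ✓
b·c: (-2873/22356)·(-18/13) + 1000/5589·9/5 = 1/2 ✓
b·c²: (-2873/22356)·324/169 + 1000/5589·81/25 = 1/3 ✓
b·Ac: 1000/5589·1863/2000 = 1/6 ✓; 3 stages ⇒ order 3.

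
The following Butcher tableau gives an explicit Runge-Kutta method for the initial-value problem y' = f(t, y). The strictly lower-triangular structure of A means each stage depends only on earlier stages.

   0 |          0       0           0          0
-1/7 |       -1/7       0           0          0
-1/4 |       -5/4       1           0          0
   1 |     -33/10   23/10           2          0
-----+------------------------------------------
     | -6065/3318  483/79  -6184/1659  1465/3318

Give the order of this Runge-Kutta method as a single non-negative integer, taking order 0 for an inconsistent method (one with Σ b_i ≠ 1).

3

b = (-6065/3318, 483/79, -6184/1659, 1465/3318)
c = (0, -1/7, -1/4, 1)
Ac = (0, 0, -1/7, -29/35)
Σ b_i: (-6065/3318)·1 + 483/79·1 + (-6184/1659)·1 + 1465/3318·1 = 1 ✓
b·c: 483/79·(-1/7) + (-6184/1659)·(-1/4) + 1465/3318·1 = 1/2 ✓
b·c²: 483/79·1/49 + (-6184/1659)·1/16 + 1465/3318·1 = 1/3 ✓
b·Ac: (-6184/1659)·(-1/7) + 1465/3318·(-29/35) = 1/6 ✓
b·c³: 483/79·(-1/343) + (-6184/1659)·(-1/64) + 1465/3318·1 = 14925/30968 ≠ 1/4 ⇒ order 3.
b·(c∘Ac): (-6184/1659)·1/28 + 1465/3318·(-29/35) = -3863/7742 ≠ 1/8
b·Ac²: (-6184/1659)·1/49 + 1465/3318·337/1960 = -29/185808 ≠ 1/12
b·A²c: 1465/3318·(-2/7) = -1465/11613 ≠ 1/24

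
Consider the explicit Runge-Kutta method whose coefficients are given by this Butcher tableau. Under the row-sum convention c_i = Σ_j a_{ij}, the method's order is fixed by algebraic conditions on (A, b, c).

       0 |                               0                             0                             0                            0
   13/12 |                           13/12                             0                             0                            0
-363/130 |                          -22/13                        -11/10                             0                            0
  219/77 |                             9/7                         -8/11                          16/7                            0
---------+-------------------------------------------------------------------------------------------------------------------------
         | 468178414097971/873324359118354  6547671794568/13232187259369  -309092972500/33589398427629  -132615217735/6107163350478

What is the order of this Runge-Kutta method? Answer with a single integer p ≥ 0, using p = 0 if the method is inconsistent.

3

b = (468178414097971/873324359118354, 6547671794568/13232187259369, -309092972500/33589398427629, -132615217735/6107163350478)
c = (0, 13/12, -363/130, 219/77)
Ac = (0, 0, -143/120, -107662/15015)
Σ b_i: 468178414097971/873324359118354·1 + 6547671794568/13232187259369·1 + (-309092972500/33589398427629)·1 + (-132615217735/6107163350478)·1 = 1 ✓
b·c: 6547671794568/13232187259369·13/12 + (-309092972500/33589398427629)·(-363/130) + (-132615217735/6107163350478)·219/77 = 1/2 ✓
b·c²: 6547671794568/13232187259369·169/144 + (-309092972500/33589398427629)·131769/16900 + (-132615217735/6107163350478)·47961/5929 = 1/3 ✓
b·Ac: (-309092972500/33589398427629)·(-143/120) + (-132615217735/6107163350478)·(-107662/15015) = 1/6 ✓
b·c³: 6547671794568/13232187259369·2197/1728 + (-309092972500/33589398427629)·(-47832147/2197000) + (-132615217735/6107163350478)·10503459/456533 = 24200158906071163/73359246165941736 ≠ 1/4 ⇒ order 3.
b·(c∘Ac): (-309092972500/33589398427629)·1331/400 + (-132615217735/6107163350478)·(-7859326/385385) = 1678319520549/4071442233652 ≠ 1/8
b·Ac²: (-309092972500/33589398427629)·(-1859/1440) + (-132615217735/6107163350478)·99362873/5855850 = -1698592251284479/4763587413372840 ≠ 1/12
b·A²c: (-132615217735/6107163350478)·(-286/105) = 541827889603/9160745025717 ≠ 1/24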